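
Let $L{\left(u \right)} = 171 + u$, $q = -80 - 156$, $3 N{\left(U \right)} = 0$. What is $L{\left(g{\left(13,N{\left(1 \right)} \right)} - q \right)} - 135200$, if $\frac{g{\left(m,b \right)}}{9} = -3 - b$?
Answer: $-134820$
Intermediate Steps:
$N{\left(U \right)} = 0$ ($N{\left(U \right)} = \frac{1}{3} \cdot 0 = 0$)
$g{\left(m,b \right)} = -27 - 9 b$ ($g{\left(m,b \right)} = 9 \left(-3 - b\right) = -27 - 9 b$)
$q = -236$
$L{\left(g{\left(13,N{\left(1 \right)} \right)} - q \right)} - 135200 = \left(171 - -209\right) - 135200 = \left(171 + \left(\left(-27 + 0\right) + 236\right)\right) - 135200 = \left(171 + \left(-27 + 236\right)\right) - 135200 = \left(171 + 209\right) - 135200 = 380 - 135200 = -134820$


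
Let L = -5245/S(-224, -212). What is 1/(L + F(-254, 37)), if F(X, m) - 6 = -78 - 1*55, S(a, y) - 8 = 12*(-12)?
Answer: -136/12027 ≈ -0.011308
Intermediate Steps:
S(a, y) = -136 (S(a, y) = 8 + 12*(-12) = 8 - 144 = -136)
F(X, m) = -127 (F(X, m) = 6 + (-78 - 1*55) = 6 + (-78 - 55) = 6 - 133 = -127)
L = 5245/136 (L = -5245/(-136) = -5245*(-1/136) = 5245/136 ≈ 38.566)
1/(L + F(-254, 37)) = 1/(5245/136 - 127) = 1/(-12027/136) = -136/12027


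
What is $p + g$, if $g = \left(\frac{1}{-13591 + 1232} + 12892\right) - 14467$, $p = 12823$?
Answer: $\frac{139014031}{12359} \approx 11248.0$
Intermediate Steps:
$g = - \frac{19465426}{12359}$ ($g = \left(\frac{1}{-12359} + 12892\right) - 14467 = \left(- \frac{1}{12359} + 12892\right) - 14467 = \frac{159332227}{12359} - 14467 = - \frac{19465426}{12359} \approx -1575.0$)
$p + g = 12823 - \frac{19465426}{12359} = \frac{139014031}{12359}$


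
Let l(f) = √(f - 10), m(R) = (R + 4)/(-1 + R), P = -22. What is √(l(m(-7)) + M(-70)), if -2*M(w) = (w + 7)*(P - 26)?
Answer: √(-6048 + I*√154)/2 ≈ 0.039893 + 38.884*I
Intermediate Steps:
m(R) = (4 + R)/(-1 + R)
M(w) = 168 + 24*w (M(w) = -(w + 7)*(-22 - 26)/2 = -(7 + w)*(-48)/2 = -(-336 - 48*w)/2 = 168 + 24*w)
l(f) = √(-10 + f)
√(l(m(-7)) + M(-70)) = √(√(-10 + (4 - 7)/(-1 - 7)) + (168 + 24*(-70))) = √(√(-10 - 3/(-8)) + (168 - 1680)) = √(√(-10 - ⅛*(-3)) - 1512) = √(√(-10 + 3/8) - 1512) = √(√(-77/8) - 1512) = √(I*√154/4 - 1512) = √(-1512 + I*√154/4)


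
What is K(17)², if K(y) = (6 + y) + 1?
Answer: 576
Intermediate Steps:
K(y) = 7 + y
K(17)² = (7 + 17)² = 24² = 576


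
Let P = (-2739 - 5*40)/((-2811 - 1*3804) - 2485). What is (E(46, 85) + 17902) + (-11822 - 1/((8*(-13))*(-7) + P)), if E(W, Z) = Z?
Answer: 40860001835/6627739 ≈ 6165.0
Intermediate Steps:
P = 2939/9100 (P = (-2739 - 200)/((-2811 - 3804) - 2485) = -2939/(-6615 - 2485) = -2939/(-9100) = -2939*(-1/9100) = 2939/9100 ≈ 0.32297)
(E(46, 85) + 17902) + (-11822 - 1/((8*(-13))*(-7) + P)) = (85 + 17902) + (-11822 - 1/((8*(-13))*(-7) + 2939/9100)) = 17987 + (-11822 - 1/(-104*(-7) + 2939/9100)) = 17987 + (-11822 - 1/(728 + 2939/9100)) = 17987 + (-11822 - 1/6627739/9100) = 17987 + (-11822 - 1*9100/6627739) = 17987 + (-11822 - 9100/6627739) = 17987 - 78353139558/6627739 = 40860001835/6627739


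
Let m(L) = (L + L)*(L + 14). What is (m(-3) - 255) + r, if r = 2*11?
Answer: -299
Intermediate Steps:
r = 22
m(L) = 2*L*(14 + L) (m(L) = (2*L)*(14 + L) = 2*L*(14 + L))
(m(-3) - 255) + r = (2*(-3)*(14 - 3) - 255) + 22 = (2*(-3)*11 - 255) + 22 = (-66 - 255) + 22 = -321 + 22 = -299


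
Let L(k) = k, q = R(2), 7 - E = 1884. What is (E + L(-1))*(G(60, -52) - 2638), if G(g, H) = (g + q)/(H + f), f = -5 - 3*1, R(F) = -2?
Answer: 24779897/5 ≈ 4.9560e+6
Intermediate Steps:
E = -1877 (E = 7 - 1*1884 = 7 - 1884 = -1877)
f = -8 (f = -5 - 3 = -8)
q = -2
G(g, H) = (-2 + g)/(-8 + H) (G(g, H) = (g - 2)/(H - 8) = (-2 + g)/(-8 + H))
(E + L(-1))*(G(60, -52) - 2638) = (-1877 - 1)*((-2 + 60)/(-8 - 52) - 2638) = -1878*(58/(-60) - 2638) = -1878*(-1/60*58 - 2638) = -1878*(-29/30 - 2638) = -1878*(-79169/30) = 24779897/5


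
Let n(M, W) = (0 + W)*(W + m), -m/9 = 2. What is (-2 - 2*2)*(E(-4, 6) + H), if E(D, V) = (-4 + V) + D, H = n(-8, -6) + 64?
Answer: -1236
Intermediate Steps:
m = -18 (m = -9*2 = -18)
n(M, W) = W*(-18 + W) (n(M, W) = (0 + W)*(W - 18) = W*(-18 + W))
H = 208 (H = -6*(-18 - 6) + 64 = -6*(-24) + 64 = 144 + 64 = 208)
E(D, V) = -4 + D + V
(-2 - 2*2)*(E(-4, 6) + H) = (-2 - 2*2)*((-4 - 4 + 6) + 208) = (-2 - 4)*(-2 + 208) = -6*206 = -1236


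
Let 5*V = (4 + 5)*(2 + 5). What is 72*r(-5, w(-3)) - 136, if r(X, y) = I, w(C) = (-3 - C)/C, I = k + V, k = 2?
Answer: 4576/5 ≈ 915.20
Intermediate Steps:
V = 63/5 (V = ((4 + 5)*(2 + 5))/5 = (9*7)/5 = (⅕)*63 = 63/5 ≈ 12.600)
I = 73/5 (I = 2 + 63/5 = 73/5 ≈ 14.600)
w(C) = (-3 - C)/C
r(X, y) = 73/5
72*r(-5, w(-3)) - 136 = 72*(73/5) - 136 = 5256/5 - 136 = 4576/5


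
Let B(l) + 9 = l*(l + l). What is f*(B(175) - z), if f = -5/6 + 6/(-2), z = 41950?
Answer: -443693/6 ≈ -73949.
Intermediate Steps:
B(l) = -9 + 2*l² (B(l) = -9 + l*(l + l) = -9 + l*(2*l) = -9 + 2*l²)
f = -23/6 (f = -5*⅙ + 6*(-½) = -⅚ - 3 = -23/6 ≈ -3.8333)
f*(B(175) - z) = -23*((-9 + 2*175²) - 1*41950)/6 = -23*((-9 + 2*30625) - 41950)/6 = -23*((-9 + 61250) - 41950)/6 = -23*(61241 - 41950)/6 = -23/6*19291 = -443693/6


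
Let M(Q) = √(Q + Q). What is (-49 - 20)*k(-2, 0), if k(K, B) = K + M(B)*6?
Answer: 138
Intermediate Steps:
M(Q) = √2*√Q (M(Q) = √(2*Q) = √2*√Q)
k(K, B) = K + 6*√2*√B (k(K, B) = K + (√2*√B)*6 = K + 6*√2*√B)
(-49 - 20)*k(-2, 0) = (-49 - 20)*(-2 + 6*√2*√0) = -69*(-2 + 6*√2*0) = -69*(-2 + 0) = -69*(-2) = 138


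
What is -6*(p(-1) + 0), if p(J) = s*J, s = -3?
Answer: -18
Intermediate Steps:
p(J) = -3*J
-6*(p(-1) + 0) = -6*(-3*(-1) + 0) = -6*(3 + 0) = -6*3 = -18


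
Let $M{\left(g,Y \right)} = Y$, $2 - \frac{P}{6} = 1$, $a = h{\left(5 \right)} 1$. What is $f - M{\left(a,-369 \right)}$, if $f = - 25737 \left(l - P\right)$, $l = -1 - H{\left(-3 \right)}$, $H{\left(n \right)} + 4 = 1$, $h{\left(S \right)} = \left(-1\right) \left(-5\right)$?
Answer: $103317$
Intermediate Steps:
$h{\left(S \right)} = 5$
$H{\left(n \right)} = -3$ ($H{\left(n \right)} = -4 + 1 = -3$)
$a = 5$ ($a = 5 \cdot 1 = 5$)
$P = 6$ ($P = 12 - 6 = 6$)
$l = 2$ ($l = -1 - -3 = -1 + 3 = 2$)
$f = 102948$ ($f = - 25737 \left(2 - 6\right) = \left(-25737\right) \left(-4\right) = 102948$)
$f - M{\left(a,-369 \right)} = 102948 - -369 = 102948 + 369 = 103317$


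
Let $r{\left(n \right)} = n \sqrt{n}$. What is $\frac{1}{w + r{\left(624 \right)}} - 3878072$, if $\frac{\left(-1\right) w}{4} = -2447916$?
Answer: $- \frac{7746161270516565415}{1997425852464} - \frac{13 \sqrt{39}}{499356463116} \approx -3.8781 \cdot 10^{6}$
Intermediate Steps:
$w = 9791664$ ($w = \left(-4\right) \left(-2447916\right) = 9791664$)
$r{\left(n \right)} = n^{\frac{3}{2}}$
$\frac{1}{w + r{\left(624 \right)}} - 3878072 = \frac{1}{9791664 + 624^{\frac{3}{2}}} - 3878072 = \frac{1}{9791664 + 2496 \sqrt{39}} - 3878072 = -3878072 + \frac{1}{9791664 + 2496 \sqrt{39}}$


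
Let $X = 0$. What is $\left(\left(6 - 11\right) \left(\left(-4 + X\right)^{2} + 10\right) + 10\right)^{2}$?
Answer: $14400$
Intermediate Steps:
$\left(\left(6 - 11\right) \left(\left(-4 + X\right)^{2} + 10\right) + 10\right)^{2} = \left(\left(6 - 11\right) \left(\left(-4 + 0\right)^{2} + 10\right) + 10\right)^{2} = \left(- 5 \left(\left(-4\right)^{2} + 10\right) + 10\right)^{2} = \left(- 5 \left(16 + 10\right) + 10\right)^{2} = \left(\left(-5\right) 26 + 10\right)^{2} = \left(-130 + 10\right)^{2} = \left(-120\right)^{2} = 14400$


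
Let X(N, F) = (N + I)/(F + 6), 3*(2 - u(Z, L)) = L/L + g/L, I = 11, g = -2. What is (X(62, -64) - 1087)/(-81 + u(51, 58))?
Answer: 189357/13802 ≈ 13.720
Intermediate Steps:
u(Z, L) = 5/3 + 2/(3*L) (u(Z, L) = 2 - (L/L - 2/L)/3 = 2 - (1 - 2/L)/3 = 2 + (-1/3 + 2/(3*L)) = 5/3 + 2/(3*L))
X(N, F) = (11 + N)/(6 + F) (X(N, F) = (N + 11)/(F + 6) = (11 + N)/(6 + F))
(X(62, -64) - 1087)/(-81 + u(51, 58)) = ((11 + 62)/(6 - 64) - 1087)/(-81 + (1/3)*(2 + 5*58)/58) = (73/(-58) - 1087)/(-81 + (1/3)*(1/58)*(2 + 290)) = (-1/58*73 - 1087)/(-81 + (1/3)*(1/58)*292) = (-73/58 - 1087)/(-81 + 146/87) = -63119/(58*(-6901/87)) = -63119/58*(-87/6901) = 189357/13802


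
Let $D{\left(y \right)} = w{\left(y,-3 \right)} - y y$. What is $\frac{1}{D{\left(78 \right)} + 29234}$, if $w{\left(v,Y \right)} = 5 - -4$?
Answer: $\frac{1}{23159} \approx 4.318 \cdot 10^{-5}$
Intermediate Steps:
$w{\left(v,Y \right)} = 9$ ($w{\left(v,Y \right)} = 5 + 4 = 9$)
$D{\left(y \right)} = 9 - y^{2}$ ($D{\left(y \right)} = 9 - y y = 9 - y^{2}$)
$\frac{1}{D{\left(78 \right)} + 29234} = \frac{1}{\left(9 - 78^{2}\right) + 29234} = \frac{1}{\left(9 - 6084\right) + 29234} = \frac{1}{-6075 + 29234} = \frac{1}{23159}$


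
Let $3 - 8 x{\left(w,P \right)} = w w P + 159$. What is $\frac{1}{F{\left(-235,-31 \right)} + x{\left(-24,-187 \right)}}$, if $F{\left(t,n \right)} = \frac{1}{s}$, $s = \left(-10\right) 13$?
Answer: $\frac{65}{873892} \approx 7.438 \cdot 10^{-5}$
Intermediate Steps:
$x{\left(w,P \right)} = - \frac{39}{2} - \frac{P w^{2}}{8}$ ($x{\left(w,P \right)} = \frac{3}{8} - \frac{w w P + 159}{8} = \frac{3}{8} - \frac{w^{2} P + 159}{8} = \frac{3}{8} - \frac{P w^{2} + 159}{8} = \frac{3}{8} - \frac{159 + P w^{2}}{8} = \frac{3}{8} - \left(\frac{159}{8} + \frac{P w^{2}}{8}\right) = - \frac{39}{2} - \frac{P w^{2}}{8}$)
$s = -130$
$F{\left(t,n \right)} = - \frac{1}{130}$ ($F{\left(t,n \right)} = \frac{1}{-130} = - \frac{1}{130}$)
$\frac{1}{F{\left(-235,-31 \right)} + x{\left(-24,-187 \right)}} = \frac{1}{- \frac{1}{130} - \left(\frac{39}{2} - \frac{187 \left(-24\right)^{2}}{8}\right)} = \frac{1}{- \frac{1}{130} - \left(\frac{39}{2} - 13464\right)} = \frac{1}{- \frac{1}{130} + \left(- \frac{39}{2} + 13464\right)} = \frac{1}{- \frac{1}{130} + \frac{26889}{2}} = \frac{1}{\frac{873892}{65}} = \frac{65}{873892}$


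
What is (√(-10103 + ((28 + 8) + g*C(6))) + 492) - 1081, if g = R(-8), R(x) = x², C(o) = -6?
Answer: -589 + I*√10451 ≈ -589.0 + 102.23*I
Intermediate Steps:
g = 64 (g = (-8)² = 64)
(√(-10103 + ((28 + 8) + g*C(6))) + 492) - 1081 = (√(-10103 + ((28 + 8) + 64*(-6))) + 492) - 1081 = (√(-10103 + (36 - 384)) + 492) - 1081 = (√(-10103 - 348) + 492) - 1081 = (√(-10451) + 492) - 1081 = (I*√10451 + 492) - 1081 = (492 + I*√10451) - 1081 = -589 + I*√10451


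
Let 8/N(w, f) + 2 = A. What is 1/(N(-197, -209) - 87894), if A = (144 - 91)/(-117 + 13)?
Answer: -261/22941166 ≈ -1.1377e-5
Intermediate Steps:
A = -53/104 (A = 53/(-104) = 53*(-1/104) = -53/104 ≈ -0.50961)
N(w, f) = -832/261 (N(w, f) = 8/(-2 - 53/104) = 8/(-261/104) = 8*(-104/261) = -832/261)
1/(N(-197, -209) - 87894) = 1/(-832/261 - 87894) = 1/(-22941166/261) = -261/22941166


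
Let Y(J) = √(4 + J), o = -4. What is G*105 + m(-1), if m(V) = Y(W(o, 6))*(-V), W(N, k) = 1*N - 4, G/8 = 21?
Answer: 17640 + 2*I ≈ 17640.0 + 2.0*I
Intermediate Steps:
G = 168 (G = 8*21 = 168)
W(N, k) = -4 + N (W(N, k) = N - 4 = -4 + N)
m(V) = -2*I*V (m(V) = √(4 + (-4 - 4))*(-V) = √(4 - 8)*(-V) = √(-4)*(-V) = (2*I)*(-V) = -2*I*V)
G*105 + m(-1) = 168*105 - 2*I*(-1) = 17640 + 2*I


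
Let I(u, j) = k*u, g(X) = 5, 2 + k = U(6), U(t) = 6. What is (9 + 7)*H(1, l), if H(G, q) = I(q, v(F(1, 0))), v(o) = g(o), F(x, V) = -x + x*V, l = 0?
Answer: 0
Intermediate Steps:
k = 4 (k = -2 + 6 = 4)
F(x, V) = -x + V*x
v(o) = 5
I(u, j) = 4*u
H(G, q) = 4*q
(9 + 7)*H(1, l) = (9 + 7)*(4*0) = 16*0 = 0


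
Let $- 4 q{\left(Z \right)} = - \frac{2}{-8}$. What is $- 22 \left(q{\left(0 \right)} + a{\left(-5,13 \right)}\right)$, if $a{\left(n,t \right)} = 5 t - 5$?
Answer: $- \frac{10549}{8} \approx -1318.6$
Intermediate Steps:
$q{\left(Z \right)} = - \frac{1}{16}$ ($q{\left(Z \right)} = - \frac{\left(-2\right) \frac{1}{-8}}{4} = - \frac{\left(-2\right) \left(- \frac{1}{8}\right)}{4} = \left(- \frac{1}{4}\right) \frac{1}{4} = - \frac{1}{16}$)
$a{\left(n,t \right)} = -5 + 5 t$
$- 22 \left(q{\left(0 \right)} + a{\left(-5,13 \right)}\right) = - 22 \left(- \frac{1}{16} + \left(-5 + 5 \cdot 13\right)\right) = - 22 \left(- \frac{1}{16} + \left(-5 + 65\right)\right) = - 22 \left(- \frac{1}{16} + 60\right) = \left(-22\right) \frac{959}{16} = - \frac{10549}{8}$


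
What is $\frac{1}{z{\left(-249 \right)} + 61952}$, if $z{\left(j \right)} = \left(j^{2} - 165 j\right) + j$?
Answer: $\frac{1}{164789} \approx 6.0684 \cdot 10^{-6}$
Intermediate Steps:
$z{\left(j \right)} = j^{2} - 164 j$
$\frac{1}{z{\left(-249 \right)} + 61952} = \frac{1}{- 249 \left(-164 - 249\right) + 61952} = \frac{1}{\left(-249\right) \left(-413\right) + 61952} = \frac{1}{102837 + 61952} = \frac{1}{164789}$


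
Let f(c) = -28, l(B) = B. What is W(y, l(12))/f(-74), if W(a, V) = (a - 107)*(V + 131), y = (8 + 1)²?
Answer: 1859/14 ≈ 132.79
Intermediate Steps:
y = 81 (y = 9² = 81)
W(a, V) = (-107 + a)*(131 + V)
W(y, l(12))/f(-74) = (-14017 - 107*12 + 131*81 + 12*81)/(-28) = (-14017 - 1284 + 10611 + 972)*(-1/28) = -3718*(-1/28) = 1859/14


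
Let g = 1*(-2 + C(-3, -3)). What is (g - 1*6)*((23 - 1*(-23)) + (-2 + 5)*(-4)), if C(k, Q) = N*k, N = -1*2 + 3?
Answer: -374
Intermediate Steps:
N = 1 (N = -2 + 3 = 1)
C(k, Q) = k (C(k, Q) = 1*k = k)
g = -5 (g = 1*(-2 - 3) = 1*(-5) = -5)
(g - 1*6)*((23 - 1*(-23)) + (-2 + 5)*(-4)) = (-5 - 1*6)*((23 - 1*(-23)) + (-2 + 5)*(-4)) = (-5 - 6)*((23 + 23) + 3*(-4)) = -11*(46 - 12) = -11*34 = -374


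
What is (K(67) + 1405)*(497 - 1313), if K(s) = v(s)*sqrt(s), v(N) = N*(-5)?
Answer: -1146480 + 273360*sqrt(67) ≈ 1.0911e+6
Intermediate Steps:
v(N) = -5*N
K(s) = -5*s**(3/2) (K(s) = (-5*s)*sqrt(s) = -5*s**(3/2))
(K(67) + 1405)*(497 - 1313) = (-335*sqrt(67) + 1405)*(497 - 1313) = (-335*sqrt(67) + 1405)*(-816) = (1405 - 335*sqrt(67))*(-816) = -1146480 + 273360*sqrt(67)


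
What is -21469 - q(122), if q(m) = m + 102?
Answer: -21693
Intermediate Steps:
q(m) = 102 + m
-21469 - q(122) = -21469 - (102 + 122) = -21469 - 1*224 = -21469 - 224 = -21693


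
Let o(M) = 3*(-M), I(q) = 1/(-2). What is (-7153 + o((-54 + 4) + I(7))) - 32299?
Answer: -78601/2 ≈ -39301.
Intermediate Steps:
I(q) = -1/2
o(M) = -3*M
(-7153 + o((-54 + 4) + I(7))) - 32299 = (-7153 - 3*((-54 + 4) - 1/2)) - 32299 = (-7153 - 3*(-50 - 1/2)) - 32299 = (-7153 - 3*(-101/2)) - 32299 = (-7153 + 303/2) - 32299 = -14003/2 - 32299 = -78601/2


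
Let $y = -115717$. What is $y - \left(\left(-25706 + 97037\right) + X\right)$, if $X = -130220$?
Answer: $-56828$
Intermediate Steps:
$y - \left(\left(-25706 + 97037\right) + X\right) = -115717 - \left(\left(-25706 + 97037\right) - 130220\right) = -115717 - \left(71331 - 130220\right) = -115717 - -58889 = -115717 + 58889 = -56828$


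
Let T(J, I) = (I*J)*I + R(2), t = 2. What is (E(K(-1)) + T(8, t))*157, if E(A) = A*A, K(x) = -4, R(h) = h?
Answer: 7850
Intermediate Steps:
T(J, I) = 2 + J*I² (T(J, I) = (I*J)*I + 2 = J*I² + 2 = 2 + J*I²)
E(A) = A²
(E(K(-1)) + T(8, t))*157 = ((-4)² + (2 + 8*2²))*157 = (16 + (2 + 8*4))*157 = (16 + (2 + 32))*157 = (16 + 34)*157 = 50*157 = 7850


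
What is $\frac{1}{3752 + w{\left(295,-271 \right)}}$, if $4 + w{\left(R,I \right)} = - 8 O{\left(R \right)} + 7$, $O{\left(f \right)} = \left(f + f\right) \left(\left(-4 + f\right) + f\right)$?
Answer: $- \frac{1}{2762165} \approx -3.6203 \cdot 10^{-7}$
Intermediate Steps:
$O{\left(f \right)} = 2 f \left(-4 + 2 f\right)$
$w{\left(R,I \right)} = 3 - 32 R \left(-2 + R\right)$ ($w{\left(R,I \right)} = -4 - \left(-7 + 8 \cdot 4 R \left(-2 + R\right)\right) = -4 - \left(-7 + 32 R \left(-2 + R\right)\right) = 3 - 32 R \left(-2 + R\right)$)
$\frac{1}{3752 + w{\left(295,-271 \right)}} = \frac{1}{3752 + \left(3 - 9440 \left(-2 + 295\right)\right)} = \frac{1}{3752 + \left(3 - 9440 \cdot 293\right)} = \frac{1}{3752 + \left(3 - 2765920\right)} = \frac{1}{3752 - 2765917} = \frac{1}{-2762165} = - \frac{1}{2762165}$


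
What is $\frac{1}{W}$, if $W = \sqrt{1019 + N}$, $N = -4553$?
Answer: $- \frac{i \sqrt{3534}}{3534} \approx - 0.016822 i$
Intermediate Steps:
$W = i \sqrt{3534}$ ($W = \sqrt{1019 - 4553} = \sqrt{-3534} = i \sqrt{3534} \approx 59.447 i$)
$\frac{1}{W} = \frac{1}{i \sqrt{3534}} = - \frac{i \sqrt{3534}}{3534}$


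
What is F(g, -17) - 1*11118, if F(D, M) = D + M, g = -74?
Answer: -11209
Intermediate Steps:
F(g, -17) - 1*11118 = (-74 - 17) - 1*11118 = -91 - 11118 = -11209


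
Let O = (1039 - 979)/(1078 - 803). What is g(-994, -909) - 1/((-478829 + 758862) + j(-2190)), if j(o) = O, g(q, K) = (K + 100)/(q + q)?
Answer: 1779995529/4374118868 ≈ 0.40694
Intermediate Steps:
g(q, K) = (100 + K)/(2*q) (g(q, K) = (100 + K)/((2*q)) = (100 + K)*(1/(2*q)) = (100 + K)/(2*q))
O = 12/55 (O = 60/275 = 60*(1/275) = 12/55 ≈ 0.21818)
j(o) = 12/55
g(-994, -909) - 1/((-478829 + 758862) + j(-2190)) = (½)*(100 - 909)/(-994) - 1/((-478829 + 758862) + 12/55) = (½)*(-1/994)*(-809) - 1/(280033 + 12/55) = 809/1988 - 1/15401827/55 = 809/1988 - 1*55/15401827 = 809/1988 - 55/15401827 = 1779995529/4374118868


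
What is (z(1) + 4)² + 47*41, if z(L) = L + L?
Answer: 1963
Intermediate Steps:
z(L) = 2*L
(z(1) + 4)² + 47*41 = (2*1 + 4)² + 47*41 = (2 + 4)² + 1927 = 6² + 1927 = 36 + 1927 = 1963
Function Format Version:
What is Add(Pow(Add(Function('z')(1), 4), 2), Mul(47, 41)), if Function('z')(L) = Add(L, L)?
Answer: 1963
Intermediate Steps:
Function('z')(L) = Mul(2, L)
Add(Pow(Add(Function('z')(1), 4), 2), Mul(47, 41)) = Add(Pow(Add(Mul(2, 1), 4), 2), Mul(47, 41)) = Add(Pow(Add(2, 4), 2), 1927) = Add(Pow(6, 2), 1927) = Add(36, 1927) = 1963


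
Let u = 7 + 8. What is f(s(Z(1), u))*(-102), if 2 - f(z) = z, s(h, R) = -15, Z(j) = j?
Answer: -1734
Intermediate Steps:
u = 15
f(z) = 2 - z
f(s(Z(1), u))*(-102) = (2 - 1*(-15))*(-102) = (2 + 15)*(-102) = 17*(-102) = -1734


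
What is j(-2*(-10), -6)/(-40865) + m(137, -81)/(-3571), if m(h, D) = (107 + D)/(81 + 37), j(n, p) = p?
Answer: 732889/8609805985 ≈ 8.5123e-5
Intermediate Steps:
m(h, D) = 107/118 + D/118 (m(h, D) = (107 + D)/118 = (107 + D)*(1/118) = 107/118 + D/118)
j(-2*(-10), -6)/(-40865) + m(137, -81)/(-3571) = -6/(-40865) + (107/118 + (1/118)*(-81))/(-3571) = -6*(-1/40865) + (107/118 - 81/118)*(-1/3571) = 6/40865 + (13/59)*(-1/3571) = 6/40865 - 13/210689 = 732889/8609805985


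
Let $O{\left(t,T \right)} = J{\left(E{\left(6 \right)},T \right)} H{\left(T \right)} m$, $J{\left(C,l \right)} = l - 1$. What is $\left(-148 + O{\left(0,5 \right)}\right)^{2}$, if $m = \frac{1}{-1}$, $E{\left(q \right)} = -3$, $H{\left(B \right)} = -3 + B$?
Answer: $24336$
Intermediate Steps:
$m = -1$
$J{\left(C,l \right)} = -1 + l$
$O{\left(t,T \right)} = - \left(-1 + T\right) \left(-3 + T\right)$ ($O{\left(t,T \right)} = \left(-1 + T\right) \left(-3 + T\right) \left(-1\right) = - \left(-1 + T\right) \left(-3 + T\right)$)
$\left(-148 + O{\left(0,5 \right)}\right)^{2} = \left(-148 - \left(-1 + 5\right) \left(-3 + 5\right)\right)^{2} = \left(-148 - 4 \cdot 2\right)^{2} = \left(-148 - 8\right)^{2} = \left(-156\right)^{2} = 24336$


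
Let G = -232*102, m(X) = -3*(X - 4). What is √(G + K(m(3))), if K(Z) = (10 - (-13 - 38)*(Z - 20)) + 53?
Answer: 2*I*√6117 ≈ 156.42*I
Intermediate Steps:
m(X) = 12 - 3*X (m(X) = -3*(-4 + X) = 12 - 3*X)
G = -23664
K(Z) = -957 + 51*Z (K(Z) = (10 - (-51)*(-20 + Z)) + 53 = (10 - (1020 - 51*Z)) + 53 = (10 + (-1020 + 51*Z)) + 53 = (-1010 + 51*Z) + 53 = -957 + 51*Z)
√(G + K(m(3))) = √(-23664 + (-957 + 51*(12 - 3*3))) = √(-23664 + (-957 + 51*(12 - 9))) = √(-23664 + (-957 + 51*3)) = √(-23664 + (-957 + 153)) = √(-23664 - 804) = √(-24468) = 2*I*√6117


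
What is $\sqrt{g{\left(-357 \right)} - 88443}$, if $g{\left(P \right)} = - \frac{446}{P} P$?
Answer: $i \sqrt{88889} \approx 298.14 i$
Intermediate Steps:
$g{\left(P \right)} = -446$
$\sqrt{g{\left(-357 \right)} - 88443} = \sqrt{-446 - 88443} = \sqrt{-88889} = i \sqrt{88889}$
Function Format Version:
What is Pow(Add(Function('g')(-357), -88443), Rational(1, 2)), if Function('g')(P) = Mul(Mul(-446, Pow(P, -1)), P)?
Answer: Mul(I, Pow(88889, Rational(1, 2))) ≈ Mul(298.14, I)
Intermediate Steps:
Function('g')(P) = -446
Pow(Add(Function('g')(-357), -88443), Rational(1, 2)) = Pow(Add(-446, -88443), Rational(1, 2)) = Pow(-88889, Rational(1, 2)) = Mul(I, Pow(88889, Rational(1, 2)))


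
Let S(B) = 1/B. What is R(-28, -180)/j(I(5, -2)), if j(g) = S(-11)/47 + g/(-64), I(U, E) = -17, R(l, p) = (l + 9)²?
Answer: 11944768/8725 ≈ 1369.0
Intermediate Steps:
R(l, p) = (9 + l)²
S(B) = 1/B
j(g) = -1/517 - g/64 (j(g) = 1/(-11*47) + g/(-64) = -1/11*1/47 + g*(-1/64) = -1/517 - g/64)
R(-28, -180)/j(I(5, -2)) = (9 - 28)²/(-1/517 - 1/64*(-17)) = (-19)²/(-1/517 + 17/64) = 361/(8725/33088) = 361*(33088/8725) = 11944768/8725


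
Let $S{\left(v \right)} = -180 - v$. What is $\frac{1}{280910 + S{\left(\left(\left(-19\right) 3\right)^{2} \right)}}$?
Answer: $\frac{1}{277481} \approx 3.6039 \cdot 10^{-6}$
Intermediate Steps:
$\frac{1}{280910 + S{\left(\left(\left(-19\right) 3\right)^{2} \right)}} = \frac{1}{280910 - \left(180 + \left(\left(-19\right) 3\right)^{2}\right)} = \frac{1}{280910 - 3429} = \frac{1}{277481}$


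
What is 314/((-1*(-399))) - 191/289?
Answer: 14537/115311 ≈ 0.12607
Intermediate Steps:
314/((-1*(-399))) - 191/289 = 314/399 - 191*1/289 = 314*(1/399) - 191/289 = 314/399 - 191/289 = 14537/115311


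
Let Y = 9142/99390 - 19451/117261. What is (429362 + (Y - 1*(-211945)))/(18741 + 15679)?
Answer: 1245692828064617/66858387765300 ≈ 18.632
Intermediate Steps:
Y = -143539138/1942428465 (Y = 9142*(1/99390) - 19451*1/117261 = 4571/49695 - 19451/117261 = -143539138/1942428465 ≈ -0.073897)
(429362 + (Y - 1*(-211945)))/(18741 + 15679) = (429362 + (-143539138/1942428465 - 1*(-211945)))/(18741 + 15679) = (429362 + (-143539138/1942428465 + 211945))/34420 = (429362 + 411687857475287/1942428465)*(1/34420) = (1245692828064617/1942428465)*(1/34420) = 1245692828064617/66858387765300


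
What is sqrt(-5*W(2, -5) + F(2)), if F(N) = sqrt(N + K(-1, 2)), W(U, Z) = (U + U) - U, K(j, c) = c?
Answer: 2*I*sqrt(2) ≈ 2.8284*I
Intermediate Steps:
W(U, Z) = U (W(U, Z) = 2*U - U = U)
F(N) = sqrt(2 + N) (F(N) = sqrt(N + 2) = sqrt(2 + N))
sqrt(-5*W(2, -5) + F(2)) = sqrt(-5*2 + sqrt(2 + 2)) = sqrt(-10 + sqrt(4)) = sqrt(-10 + 2) = sqrt(-8) = 2*I*sqrt(2)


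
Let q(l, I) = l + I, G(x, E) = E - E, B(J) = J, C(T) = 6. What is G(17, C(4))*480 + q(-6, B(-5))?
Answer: -11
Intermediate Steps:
G(x, E) = 0
q(l, I) = I + l
G(17, C(4))*480 + q(-6, B(-5)) = 0*480 + (-5 - 6) = 0 - 11 = -11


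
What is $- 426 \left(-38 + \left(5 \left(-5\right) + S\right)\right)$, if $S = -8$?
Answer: $30246$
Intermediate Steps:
$- 426 \left(-38 + \left(5 \left(-5\right) + S\right)\right) = - 426 \left(-38 + \left(5 \left(-5\right) - 8\right)\right) = - 426 \left(-38 - 33\right) = \left(-426\right) \left(-71\right) = 30246$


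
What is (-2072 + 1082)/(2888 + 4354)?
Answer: -165/1207 ≈ -0.13670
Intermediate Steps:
(-2072 + 1082)/(2888 + 4354) = -990/7242 = -990*1/7242 = -165/1207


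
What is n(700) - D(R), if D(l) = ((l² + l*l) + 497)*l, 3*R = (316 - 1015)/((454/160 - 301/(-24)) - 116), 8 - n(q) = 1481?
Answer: -37301813903241117/14083073779949 ≈ -2648.7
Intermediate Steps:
n(q) = -1473 (n(q) = 8 - 1*1481 = 8 - 1481 = -1473)
R = 55920/24149 (R = ((316 - 1015)/((454/160 - 301/(-24)) - 116))/3 = (-699/((454*(1/160) - 301*(-1/24)) - 116))/3 = (-699/((227/80 + 301/24) - 116))/3 = (-699/(3691/240 - 116))/3 = (-699/(-24149/240))/3 = (-699*(-240/24149))/3 = (⅓)*(167760/24149) = 55920/24149 ≈ 2.3156)
D(l) = l*(497 + 2*l²) (D(l) = ((l² + l²) + 497)*l = (2*l² + 497)*l = (497 + 2*l²)*l = l*(497 + 2*l²))
n(700) - D(R) = -1473 - 55920*(497 + 2*(55920/24149)²)/24149 = -1473 - 55920*(497 + 2*(3127046400/583174201))/24149 = -1473 - 55920*(497 + 6254092800/583174201)/24149 = -1473 - 55920*296091670697/(24149*583174201) = -1473 - 1*16557446225376240/14083073779949 = -1473 - 16557446225376240/14083073779949 = -37301813903241117/14083073779949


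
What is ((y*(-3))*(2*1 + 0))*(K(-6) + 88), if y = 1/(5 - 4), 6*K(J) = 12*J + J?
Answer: -450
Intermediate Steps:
K(J) = 13*J/6 (K(J) = (12*J + J)/6 = (13*J)/6 = 13*J/6)
y = 1 (y = 1/1 = 1)
((y*(-3))*(2*1 + 0))*(K(-6) + 88) = ((1*(-3))*(2*1 + 0))*((13/6)*(-6) + 88) = (-3*(2 + 0))*(-13 + 88) = -3*2*75 = -6*75 = -450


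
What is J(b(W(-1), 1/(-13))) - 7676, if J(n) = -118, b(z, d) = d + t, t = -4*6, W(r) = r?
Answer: -7794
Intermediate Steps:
t = -24
b(z, d) = -24 + d (b(z, d) = d - 24 = -24 + d)
J(b(W(-1), 1/(-13))) - 7676 = -118 - 7676 = -7794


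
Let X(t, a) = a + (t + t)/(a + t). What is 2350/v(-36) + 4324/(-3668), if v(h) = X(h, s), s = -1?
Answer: 325287/131 ≈ 2483.1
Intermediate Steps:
X(t, a) = a + 2*t/(a + t) (X(t, a) = a + (2*t)/(a + t) = a + 2*t/(a + t))
v(h) = (1 + h)/(-1 + h) (v(h) = ((-1)² + 2*h - h)/(-1 + h) = (1 + 2*h - h)/(-1 + h) = (1 + h)/(-1 + h))
2350/v(-36) + 4324/(-3668) = 2350/(((1 - 36)/(-1 - 36))) + 4324/(-3668) = 2350/((-35/(-37))) + 4324*(-1/3668) = 2350/((-1/37*(-35))) - 1081/917 = 2350/(35/37) - 1081/917 = 2350*(37/35) - 1081/917 = 17390/7 - 1081/917 = 325287/131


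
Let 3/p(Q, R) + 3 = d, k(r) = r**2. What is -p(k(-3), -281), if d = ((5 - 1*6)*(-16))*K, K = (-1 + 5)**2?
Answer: -3/253 ≈ -0.011858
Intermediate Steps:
K = 16 (K = 4**2 = 16)
d = 256 (d = ((5 - 1*6)*(-16))*16 = ((5 - 6)*(-16))*16 = -1*(-16)*16 = 16*16 = 256)
p(Q, R) = 3/253 (p(Q, R) = 3/(-3 + 256) = 3/253)
-p(k(-3), -281) = -1*3/253 = -3/253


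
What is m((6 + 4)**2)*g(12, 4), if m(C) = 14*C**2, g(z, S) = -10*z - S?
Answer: -17360000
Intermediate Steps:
g(z, S) = -S - 10*z
m((6 + 4)**2)*g(12, 4) = (14*((6 + 4)**2)**2)*(-1*4 - 10*12) = (14*(10**2)**2)*(-4 - 120) = (14*100**2)*(-124) = (14*10000)*(-124) = 140000*(-124) = -17360000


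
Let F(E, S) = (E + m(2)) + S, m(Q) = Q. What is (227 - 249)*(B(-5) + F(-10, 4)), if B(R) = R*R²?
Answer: 2838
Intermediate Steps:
B(R) = R³
F(E, S) = 2 + E + S (F(E, S) = (E + 2) + S = (2 + E) + S = 2 + E + S)
(227 - 249)*(B(-5) + F(-10, 4)) = (227 - 249)*((-5)³ + (2 - 10 + 4)) = -22*(-125 - 4) = -22*(-129) = 2838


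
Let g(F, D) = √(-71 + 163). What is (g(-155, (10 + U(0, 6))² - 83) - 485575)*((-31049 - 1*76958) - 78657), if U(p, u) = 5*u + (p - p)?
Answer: 90639371800 - 373328*√23 ≈ 9.0638e+10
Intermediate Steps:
U(p, u) = 5*u (U(p, u) = 5*u + 0 = 5*u)
g(F, D) = 2*√23 (g(F, D) = √92 = 2*√23)
(g(-155, (10 + U(0, 6))² - 83) - 485575)*((-31049 - 1*76958) - 78657) = (2*√23 - 485575)*((-31049 - 1*76958) - 78657) = (-485575 + 2*√23)*((-31049 - 76958) - 78657) = (-485575 + 2*√23)*(-108007 - 78657) = (-485575 + 2*√23)*(-186664) = 90639371800 - 373328*√23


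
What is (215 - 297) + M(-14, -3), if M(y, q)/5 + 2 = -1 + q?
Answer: -112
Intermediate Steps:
M(y, q) = -15 + 5*q (M(y, q) = -10 + 5*(-1 + q) = -10 + (-5 + 5*q) = -15 + 5*q)
(215 - 297) + M(-14, -3) = (215 - 297) + (-15 + 5*(-3)) = -82 + (-15 - 15) = -82 - 30 = -112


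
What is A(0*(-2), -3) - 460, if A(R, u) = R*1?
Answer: -460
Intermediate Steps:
A(R, u) = R
A(0*(-2), -3) - 460 = 0*(-2) - 460 = 0 - 460 = -460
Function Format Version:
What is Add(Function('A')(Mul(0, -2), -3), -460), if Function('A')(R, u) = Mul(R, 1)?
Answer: -460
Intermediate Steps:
Function('A')(R, u) = R
Add(Function('A')(Mul(0, -2), -3), -460) = Add(Mul(0, -2), -460) = Add(0, -460) = -460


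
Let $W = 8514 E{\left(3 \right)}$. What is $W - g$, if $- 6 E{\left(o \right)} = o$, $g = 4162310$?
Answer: $-4166567$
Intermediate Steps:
$E{\left(o \right)} = - \frac{o}{6}$
$W = -4257$ ($W = 8514 \left(\left(- \frac{1}{6}\right) 3\right) = 8514 \left(- \frac{1}{2}\right) = -4257$)
$W - g = -4257 - 4162310 = -4166567$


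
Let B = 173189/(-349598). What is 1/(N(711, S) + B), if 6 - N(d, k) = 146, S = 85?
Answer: -349598/49116909 ≈ -0.0071177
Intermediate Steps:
B = -173189/349598 (B = 173189*(-1/349598) = -173189/349598 ≈ -0.49539)
N(d, k) = -140 (N(d, k) = 6 - 1*146 = 6 - 146 = -140)
1/(N(711, S) + B) = 1/(-140 - 173189/349598) = 1/(-49116909/349598) = -349598/49116909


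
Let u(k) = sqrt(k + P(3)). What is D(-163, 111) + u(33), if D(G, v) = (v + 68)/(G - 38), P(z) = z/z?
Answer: -179/201 + sqrt(34) ≈ 4.9404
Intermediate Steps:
P(z) = 1
D(G, v) = (68 + v)/(-38 + G)
u(k) = sqrt(1 + k) (u(k) = sqrt(k + 1) = sqrt(1 + k))
D(-163, 111) + u(33) = (68 + 111)/(-38 - 163) + sqrt(1 + 33) = 179/(-201) + sqrt(34) = -1/201*179 + sqrt(34) = -179/201 + sqrt(34)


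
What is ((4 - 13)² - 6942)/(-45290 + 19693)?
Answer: 6861/25597 ≈ 0.26804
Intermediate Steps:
((4 - 13)² - 6942)/(-45290 + 19693) = ((-9)² - 6942)/(-25597) = (81 - 6942)*(-1/25597) = -6861*(-1/25597) = 6861/25597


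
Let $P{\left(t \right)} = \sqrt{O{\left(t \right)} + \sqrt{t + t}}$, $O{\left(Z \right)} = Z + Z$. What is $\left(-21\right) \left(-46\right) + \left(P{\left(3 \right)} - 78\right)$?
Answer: $888 + \sqrt{6 + \sqrt{6}} \approx 890.91$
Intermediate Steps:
$O{\left(Z \right)} = 2 Z$
$P{\left(t \right)} = \sqrt{2 t + \sqrt{2} \sqrt{t}}$ ($P{\left(t \right)} = \sqrt{2 t + \sqrt{t + t}} = \sqrt{2 t + \sqrt{2 t}} = \sqrt{2 t + \sqrt{2} \sqrt{t}}$)
$\left(-21\right) \left(-46\right) + \left(P{\left(3 \right)} - 78\right) = \left(-21\right) \left(-46\right) - \left(78 - \sqrt{2 \cdot 3 + \sqrt{2} \sqrt{3}}\right) = 966 - \left(78 - \sqrt{6 + \sqrt{6}}\right) = 888 + \sqrt{6 + \sqrt{6}}$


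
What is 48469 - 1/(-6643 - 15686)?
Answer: 1082264302/22329 ≈ 48469.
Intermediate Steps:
48469 - 1/(-6643 - 15686) = 48469 - 1/(-22329) = 48469 - 1*(-1/22329) = 48469 + 1/22329 = 1082264302/22329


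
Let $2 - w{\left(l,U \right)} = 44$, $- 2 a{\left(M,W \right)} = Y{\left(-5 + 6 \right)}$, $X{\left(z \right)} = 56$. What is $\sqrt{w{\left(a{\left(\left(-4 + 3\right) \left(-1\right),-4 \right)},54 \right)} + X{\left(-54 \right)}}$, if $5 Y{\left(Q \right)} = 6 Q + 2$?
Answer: $\sqrt{14} \approx 3.7417$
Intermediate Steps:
$Y{\left(Q \right)} = \frac{2}{5} + \frac{6 Q}{5}$ ($Y{\left(Q \right)} = \frac{6 Q + 2}{5} = \frac{2 + 6 Q}{5} = \frac{2}{5} + \frac{6 Q}{5}$)
$a{\left(M,W \right)} = - \frac{4}{5}$ ($a{\left(M,W \right)} = - \frac{\frac{2}{5} + \frac{6 \left(-5 + 6\right)}{5}}{2} = - \frac{\frac{2}{5} + \frac{6}{5} \cdot 1}{2} = - \frac{\frac{2}{5} + \frac{6}{5}}{2} = \left(- \frac{1}{2}\right) \frac{8}{5} = - \frac{4}{5}$)
$w{\left(l,U \right)} = -42$ ($w{\left(l,U \right)} = 2 - 44 = -42$)
$\sqrt{w{\left(a{\left(\left(-4 + 3\right) \left(-1\right),-4 \right)},54 \right)} + X{\left(-54 \right)}} = \sqrt{-42 + 56} = \sqrt{14}$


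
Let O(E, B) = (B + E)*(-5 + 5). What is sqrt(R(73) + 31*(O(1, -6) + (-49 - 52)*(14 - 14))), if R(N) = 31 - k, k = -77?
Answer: 6*sqrt(3) ≈ 10.392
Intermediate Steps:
O(E, B) = 0 (O(E, B) = (B + E)*0 = 0)
R(N) = 108 (R(N) = 31 - 1*(-77) = 31 + 77 = 108)
sqrt(R(73) + 31*(O(1, -6) + (-49 - 52)*(14 - 14))) = sqrt(108 + 31*(0 + (-49 - 52)*(14 - 14))) = sqrt(108 + 31*(0 - 101*0)) = sqrt(108 + 31*(0 + 0)) = sqrt(108 + 31*0) = sqrt(108 + 0) = sqrt(108) = 6*sqrt(3)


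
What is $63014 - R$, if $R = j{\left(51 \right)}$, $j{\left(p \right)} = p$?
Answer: $62963$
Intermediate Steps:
$R = 51$
$63014 - R = 63014 - 51 = 62963$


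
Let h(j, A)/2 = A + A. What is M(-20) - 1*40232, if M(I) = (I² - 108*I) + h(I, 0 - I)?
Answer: -37592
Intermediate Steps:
h(j, A) = 4*A (h(j, A) = 2*(A + A) = 2*(2*A) = 4*A)
M(I) = I² - 112*I (M(I) = (I² - 108*I) + 4*(0 - I) = (I² - 108*I) + 4*(-I) = (I² - 108*I) - 4*I = I² - 112*I)
M(-20) - 1*40232 = -20*(-112 - 20) - 1*40232 = -20*(-132) - 40232 = 2640 - 40232 = -37592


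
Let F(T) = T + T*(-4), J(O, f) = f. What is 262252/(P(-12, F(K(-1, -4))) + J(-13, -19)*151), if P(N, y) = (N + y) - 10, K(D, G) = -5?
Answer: -65563/719 ≈ -91.186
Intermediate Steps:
F(T) = -3*T (F(T) = T - 4*T = -3*T)
P(N, y) = -10 + N + y
262252/(P(-12, F(K(-1, -4))) + J(-13, -19)*151) = 262252/((-10 - 12 - 3*(-5)) - 19*151) = 262252/((-10 - 12 + 15) - 2869) = 262252/(-7 - 2869) = 262252/(-2876) = 262252*(-1/2876) = -65563/719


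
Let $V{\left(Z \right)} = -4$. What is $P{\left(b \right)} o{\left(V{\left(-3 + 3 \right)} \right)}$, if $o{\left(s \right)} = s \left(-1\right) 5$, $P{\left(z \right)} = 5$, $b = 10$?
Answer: $100$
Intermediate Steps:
$o{\left(s \right)} = - 5 s$ ($o{\left(s \right)} = - s 5 = - 5 s$)
$P{\left(b \right)} o{\left(V{\left(-3 + 3 \right)} \right)} = 5 \left(\left(-5\right) \left(-4\right)\right) = 5 \cdot 20 = 100$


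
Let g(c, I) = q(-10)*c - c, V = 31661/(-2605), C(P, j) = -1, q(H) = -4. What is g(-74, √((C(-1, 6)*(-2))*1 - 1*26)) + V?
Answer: 932189/2605 ≈ 357.85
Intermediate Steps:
V = -31661/2605 (V = 31661*(-1/2605) = -31661/2605 ≈ -12.154)
g(c, I) = -5*c (g(c, I) = -4*c - c = -5*c)
g(-74, √((C(-1, 6)*(-2))*1 - 1*26)) + V = -5*(-74) - 31661/2605 = 370 - 31661/2605 = 932189/2605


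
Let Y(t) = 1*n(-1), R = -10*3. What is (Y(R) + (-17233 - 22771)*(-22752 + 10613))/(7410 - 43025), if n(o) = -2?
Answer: -485608554/35615 ≈ -13635.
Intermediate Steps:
R = -30
Y(t) = -2 (Y(t) = 1*(-2) = -2)
(Y(R) + (-17233 - 22771)*(-22752 + 10613))/(7410 - 43025) = (-2 + (-17233 - 22771)*(-22752 + 10613))/(7410 - 43025) = (-2 - 40004*(-12139))/(-35615) = (-2 + 485608556)*(-1/35615) = 485608554*(-1/35615) = -485608554/35615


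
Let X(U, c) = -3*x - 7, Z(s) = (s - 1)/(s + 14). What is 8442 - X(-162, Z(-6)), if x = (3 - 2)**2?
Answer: 8452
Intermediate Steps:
x = 1 (x = 1**2 = 1)
Z(s) = (-1 + s)/(14 + s)
X(U, c) = -10 (X(U, c) = -3*1 - 7 = -3 - 7 = -10)
8442 - X(-162, Z(-6)) = 8442 - 1*(-10) = 8442 + 10 = 8452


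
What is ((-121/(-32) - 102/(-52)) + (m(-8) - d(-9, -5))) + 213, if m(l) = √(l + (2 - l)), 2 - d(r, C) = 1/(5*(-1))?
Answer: 450409/2080 + √2 ≈ 217.96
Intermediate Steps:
d(r, C) = 11/5 (d(r, C) = 2 - 1/(5*(-1)) = 2 - 1/(-5) = 2 - 1*(-⅕) = 2 + ⅕ = 11/5)
m(l) = √2
((-121/(-32) - 102/(-52)) + (m(-8) - d(-9, -5))) + 213 = ((-121/(-32) - 102/(-52)) + (√2 - 1*11/5)) + 213 = ((-121*(-1/32) - 102*(-1/52)) + (√2 - 11/5)) + 213 = ((121/32 + 51/26) + (-11/5 + √2)) + 213 = (2389/416 + (-11/5 + √2)) + 213 = (7369/2080 + √2) + 213 = 450409/2080 + √2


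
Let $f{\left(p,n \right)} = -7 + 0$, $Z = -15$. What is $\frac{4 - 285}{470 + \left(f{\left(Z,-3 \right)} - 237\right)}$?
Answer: $- \frac{281}{226} \approx -1.2434$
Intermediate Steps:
$f{\left(p,n \right)} = -7$
$\frac{4 - 285}{470 + \left(f{\left(Z,-3 \right)} - 237\right)} = \frac{4 - 285}{470 - 244} = - \frac{281}{470 - 244} = - \frac{281}{226}$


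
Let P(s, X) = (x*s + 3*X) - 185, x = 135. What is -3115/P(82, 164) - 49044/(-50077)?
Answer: 401983733/569726029 ≈ 0.70557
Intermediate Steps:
P(s, X) = -185 + 3*X + 135*s (P(s, X) = (135*s + 3*X) - 185 = (3*X + 135*s) - 185 = -185 + 3*X + 135*s)
-3115/P(82, 164) - 49044/(-50077) = -3115/(-185 + 3*164 + 135*82) - 49044/(-50077) = -3115/(-185 + 492 + 11070) - 49044*(-1/50077) = -3115/11377 + 49044/50077 = 401983733/569726029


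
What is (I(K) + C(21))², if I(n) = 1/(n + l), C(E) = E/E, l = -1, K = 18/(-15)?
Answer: 36/121 ≈ 0.29752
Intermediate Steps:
K = -6/5 (K = 18*(-1/15) = -6/5 ≈ -1.2000)
C(E) = 1
I(n) = 1/(-1 + n) (I(n) = 1/(n - 1) = 1/(-1 + n))
(I(K) + C(21))² = (1/(-1 - 6/5) + 1)² = (1/(-11/5) + 1)² = (-5/11 + 1)² = (6/11)² = 36/121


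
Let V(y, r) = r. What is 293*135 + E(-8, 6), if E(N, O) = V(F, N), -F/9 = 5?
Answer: 39547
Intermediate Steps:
F = -45 (F = -9*5 = -45)
E(N, O) = N
293*135 + E(-8, 6) = 293*135 - 8 = 39555 - 8 = 39547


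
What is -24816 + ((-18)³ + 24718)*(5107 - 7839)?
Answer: -51621368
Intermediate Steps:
-24816 + ((-18)³ + 24718)*(5107 - 7839) = -24816 + (-5832 + 24718)*(-2732) = -24816 + 18886*(-2732) = -24816 - 51596552 = -51621368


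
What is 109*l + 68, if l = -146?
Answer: -15846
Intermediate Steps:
109*l + 68 = 109*(-146) + 68 = -15914 + 68 = -15846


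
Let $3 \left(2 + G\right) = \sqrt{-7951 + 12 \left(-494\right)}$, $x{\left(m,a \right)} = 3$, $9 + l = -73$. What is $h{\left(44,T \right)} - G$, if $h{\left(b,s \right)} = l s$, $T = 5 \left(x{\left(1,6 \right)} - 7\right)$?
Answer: $1642 - \frac{i \sqrt{13879}}{3} \approx 1642.0 - 39.27 i$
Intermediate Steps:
$l = -82$ ($l = -9 - 73 = -82$)
$T = -20$ ($T = 5 \left(3 - 7\right) = 5 \left(-4\right) = -20$)
$h{\left(b,s \right)} = - 82 s$
$G = -2 + \frac{i \sqrt{13879}}{3}$ ($G = -2 + \frac{\sqrt{-7951 + 12 \left(-494\right)}}{3} = -2 + \frac{\sqrt{-7951 - 5928}}{3} = -2 + \frac{\sqrt{-13879}}{3} = -2 + \frac{i \sqrt{13879}}{3} \approx -2.0 + 39.27 i$)
$h{\left(44,T \right)} - G = \left(-82\right) \left(-20\right) - \left(-2 + \frac{i \sqrt{13879}}{3}\right) = 1640 + \left(2 - \frac{i \sqrt{13879}}{3}\right) = 1642 - \frac{i \sqrt{13879}}{3}$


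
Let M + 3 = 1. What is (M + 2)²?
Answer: 0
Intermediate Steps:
M = -2 (M = -3 + 1 = -2)
(M + 2)² = (-2 + 2)² = 0² = 0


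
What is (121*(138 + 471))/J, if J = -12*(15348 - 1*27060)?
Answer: 24563/46848 ≈ 0.52431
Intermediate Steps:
J = 140544 (J = -12*(15348 - 27060) = -12*(-11712) = 140544)
(121*(138 + 471))/J = (121*(138 + 471))/140544 = (121*609)*(1/140544) = 73689*(1/140544) = 24563/46848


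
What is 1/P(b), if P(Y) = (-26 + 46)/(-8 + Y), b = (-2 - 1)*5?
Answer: -23/20 ≈ -1.1500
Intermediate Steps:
b = -15 (b = -3*5 = -15)
P(Y) = 20/(-8 + Y)
1/P(b) = 1/(20/(-8 - 15)) = 1/(20/(-23)) = 1/(20*(-1/23)) = 1/(-20/23) = -23/20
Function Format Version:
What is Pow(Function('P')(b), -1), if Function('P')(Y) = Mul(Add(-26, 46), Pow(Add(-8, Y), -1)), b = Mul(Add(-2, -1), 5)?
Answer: Rational(-23, 20) ≈ -1.1500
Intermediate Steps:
b = -15 (b = Mul(-3, 5) = -15)
Function('P')(Y) = Mul(20, Pow(Add(-8, Y), -1))
Pow(Function('P')(b), -1) = Pow(Mul(20, Pow(Add(-8, -15), -1)), -1) = Pow(Mul(20, Pow(-23, -1)), -1) = Pow(Mul(20, Rational(-1, 23)), -1) = Pow(Rational(-20, 23), -1) = Rational(-23, 20)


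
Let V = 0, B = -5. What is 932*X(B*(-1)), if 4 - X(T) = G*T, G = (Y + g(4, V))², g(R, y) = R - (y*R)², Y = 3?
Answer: -224612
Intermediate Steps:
g(R, y) = R - R²*y² (g(R, y) = R - (R*y)² = R - R²*y²)
G = 49 (G = (3 + 4*(1 - 1*4*0²))² = (3 + 4*(1 - 1*4*0))² = (3 + 4*(1 + 0))² = (3 + 4*1)² = (3 + 4)² = 7² = 49)
X(T) = 4 - 49*T
932*X(B*(-1)) = 932*(4 - (-245)*(-1)) = 932*(4 - 49*5) = 932*(4 - 245) = 932*(-241) = -224612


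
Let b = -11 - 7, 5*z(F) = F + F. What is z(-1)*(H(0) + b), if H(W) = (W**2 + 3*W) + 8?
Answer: 4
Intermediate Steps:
H(W) = 8 + W**2 + 3*W
z(F) = 2*F/5 (z(F) = (F + F)/5 = (2*F)/5 = 2*F/5)
b = -18
z(-1)*(H(0) + b) = ((2/5)*(-1))*((8 + 0**2 + 3*0) - 18) = -2*((8 + 0 + 0) - 18)/5 = -2*(8 - 18)/5 = -2/5*(-10) = 4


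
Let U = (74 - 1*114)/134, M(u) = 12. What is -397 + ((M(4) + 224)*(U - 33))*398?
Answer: -209579967/67 ≈ -3.1281e+6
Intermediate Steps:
U = -20/67 (U = (74 - 114)*(1/134) = -40*1/134 = -20/67 ≈ -0.29851)
-397 + ((M(4) + 224)*(U - 33))*398 = -397 + ((12 + 224)*(-20/67 - 33))*398 = -397 + (236*(-2231/67))*398 = -397 - 526516/67*398 = -397 - 209553368/67 = -209579967/67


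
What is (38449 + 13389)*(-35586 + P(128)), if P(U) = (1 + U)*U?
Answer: -988758012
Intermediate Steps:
P(U) = U*(1 + U)
(38449 + 13389)*(-35586 + P(128)) = (38449 + 13389)*(-35586 + 128*(1 + 128)) = 51838*(-35586 + 128*129) = 51838*(-35586 + 16512) = 51838*(-19074) = -988758012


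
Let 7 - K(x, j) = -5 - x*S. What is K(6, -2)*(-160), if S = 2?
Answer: -3840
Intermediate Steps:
K(x, j) = 12 + 2*x (K(x, j) = 7 - (-5 - x*2) = 7 - (-5 - 2*x) = 7 + (5 + 2*x) = 12 + 2*x)
K(6, -2)*(-160) = (12 + 2*6)*(-160) = (12 + 12)*(-160) = 24*(-160) = -3840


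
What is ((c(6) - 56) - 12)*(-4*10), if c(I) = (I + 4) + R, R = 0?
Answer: 2320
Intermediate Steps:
c(I) = 4 + I (c(I) = (I + 4) + 0 = (4 + I) + 0 = 4 + I)
((c(6) - 56) - 12)*(-4*10) = (((4 + 6) - 56) - 12)*(-4*10) = ((10 - 56) - 12)*(-40) = (-46 - 12)*(-40) = -58*(-40) = 2320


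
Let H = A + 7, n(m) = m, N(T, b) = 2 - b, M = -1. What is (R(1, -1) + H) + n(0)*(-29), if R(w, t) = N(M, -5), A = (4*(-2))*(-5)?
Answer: 54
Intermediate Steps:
A = 40 (A = -8*(-5) = 40)
R(w, t) = 7 (R(w, t) = 2 - 1*(-5) = 2 + 5 = 7)
H = 47 (H = 40 + 7 = 47)
(R(1, -1) + H) + n(0)*(-29) = (7 + 47) + 0*(-29) = 54 + 0 = 54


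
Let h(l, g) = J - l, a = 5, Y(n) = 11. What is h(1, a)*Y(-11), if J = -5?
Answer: -66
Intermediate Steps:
h(l, g) = -5 - l
h(1, a)*Y(-11) = (-5 - 1*1)*11 = (-5 - 1)*11 = -6*11 = -66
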